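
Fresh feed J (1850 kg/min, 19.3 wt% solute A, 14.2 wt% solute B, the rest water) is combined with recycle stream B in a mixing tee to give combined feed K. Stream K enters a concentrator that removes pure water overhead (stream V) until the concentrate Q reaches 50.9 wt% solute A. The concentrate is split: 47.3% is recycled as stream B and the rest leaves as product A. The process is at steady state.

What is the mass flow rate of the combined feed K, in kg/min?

Overall solute A balance (none leaves overhead): solute A in fresh feed = solute A in product, i.e. 1850×0.193 = (1−0.473)·Q·0.509.
Q = 357.05/(0.509×0.527) = 1331.1 kg/min.
Recycle B = 0.473×1331.1 = 629.6 kg/min.
Combined feed K = 1850 + 629.6 = 2479.6 kg/min.

2480 kg/min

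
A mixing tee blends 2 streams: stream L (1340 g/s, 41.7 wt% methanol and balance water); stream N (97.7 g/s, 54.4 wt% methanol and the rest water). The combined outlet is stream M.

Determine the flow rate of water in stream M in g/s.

825.8 g/s

water out = water in = 1340×0.583 + 97.7×0.456 = 825.77 g/s.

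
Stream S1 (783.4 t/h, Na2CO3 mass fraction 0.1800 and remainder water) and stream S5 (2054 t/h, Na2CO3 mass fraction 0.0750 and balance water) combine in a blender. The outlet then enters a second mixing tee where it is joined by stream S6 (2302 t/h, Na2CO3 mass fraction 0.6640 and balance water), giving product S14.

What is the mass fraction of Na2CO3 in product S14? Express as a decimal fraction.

0.3548

Overall, product flow = 5139.4 t/h.
Na2CO3 in = 783.4×0.180 + 2054×0.075 + 2302×0.664 = 1823.6 t/h.
Na2CO3 fraction in S14 = 0.3548.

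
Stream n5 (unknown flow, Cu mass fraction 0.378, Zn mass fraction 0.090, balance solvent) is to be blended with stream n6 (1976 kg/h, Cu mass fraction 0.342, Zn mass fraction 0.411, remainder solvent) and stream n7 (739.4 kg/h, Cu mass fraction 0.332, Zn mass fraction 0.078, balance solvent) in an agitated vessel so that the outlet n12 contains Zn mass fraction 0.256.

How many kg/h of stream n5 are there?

Let n5 be the unknown flow. Total out = 2715.4 + n5.
Zn balance: 869.81 + 0.090·n5 = 0.256·(2715.4 + n5)
(0.090 − 0.256)·n5 = 0.256×2715.4 − 869.81 = -174.67
n5 = -174.67 / -0.166 = 1052.2 kg/h

1052 kg/h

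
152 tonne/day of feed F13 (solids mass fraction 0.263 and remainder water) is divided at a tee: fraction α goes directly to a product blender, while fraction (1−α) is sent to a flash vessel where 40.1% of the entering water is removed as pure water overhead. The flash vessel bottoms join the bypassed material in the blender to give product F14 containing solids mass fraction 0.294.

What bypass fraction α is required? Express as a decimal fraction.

All 152×0.263 = 39.976 tonne/day of solids reaches F14, so F14 = 39.976/0.294 = 135.97 tonne/day and vapour = 16.027 tonne/day.
The evaporator receives (1−α)·152 of feed at 0.737 water and removes 0.401 of that water:
0.401×0.737×(1−α)×152 = 16.027
(1−α) = 16.027/44.922 = 0.3568;  α = 0.6432.

0.643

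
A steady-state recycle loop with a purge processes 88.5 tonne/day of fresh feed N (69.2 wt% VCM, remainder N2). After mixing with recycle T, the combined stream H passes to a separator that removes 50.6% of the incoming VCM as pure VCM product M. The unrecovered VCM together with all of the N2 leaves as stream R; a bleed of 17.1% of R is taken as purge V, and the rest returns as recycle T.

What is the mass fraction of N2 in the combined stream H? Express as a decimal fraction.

0.606

N2 enters only via N and leaves only via the purge: 88.5×0.308 = 0.171×(N2 in R), and the separator passes all N2, so N2 in H = N2 in R = 159.4 tonne/day.
VCM in H: m_A = 88.5×0.692 + (1−0.171)·(1−0.506)·m_A, so m_A = 61.242/0.5905 = 103.72 tonne/day.
H = 103.72 + 159.4 = 263.12 tonne/day.
N2 fraction in H = 159.4/263.12 = 0.606.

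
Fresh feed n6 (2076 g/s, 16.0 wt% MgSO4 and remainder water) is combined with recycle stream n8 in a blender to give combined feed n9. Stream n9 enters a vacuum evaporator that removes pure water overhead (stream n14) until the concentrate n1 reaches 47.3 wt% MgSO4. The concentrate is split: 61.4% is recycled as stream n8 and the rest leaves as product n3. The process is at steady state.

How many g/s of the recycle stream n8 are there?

1117 g/s

Overall MgSO4 balance (none leaves overhead): MgSO4 in fresh feed = MgSO4 in product, i.e. 2076×0.160 = (1−0.614)·n1·0.473.
n1 = 332.16/(0.473×0.386) = 1819.3 g/s.
Recycle n8 = 0.614×1819.3 = 1117 g/s.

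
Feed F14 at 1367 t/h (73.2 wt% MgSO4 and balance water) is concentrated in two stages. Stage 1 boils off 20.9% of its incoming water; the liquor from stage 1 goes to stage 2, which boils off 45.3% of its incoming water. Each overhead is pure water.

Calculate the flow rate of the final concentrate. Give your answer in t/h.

1159 t/h

water in feed = 1367×0.268 = 366.36 t/h.
After stage 1: water left = (1−0.209)×366.36 = 289.79; stream total = 1290.4 t/h.
After stage 2: water left = (1−0.453)×289.79 = 158.51; final concentrate = 1159.2 t/h.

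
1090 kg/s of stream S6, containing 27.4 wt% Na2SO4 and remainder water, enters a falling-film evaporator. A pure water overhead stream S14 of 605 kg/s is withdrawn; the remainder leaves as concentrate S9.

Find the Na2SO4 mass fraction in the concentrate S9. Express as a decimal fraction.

Na2SO4 is not removed: 1090×0.274 = 298.66 kg/s of Na2SO4 enters S9.
Concentrate = 1090 − 605 = 485 kg/s.
Mass fraction = 298.66/485 = 0.616.

0.616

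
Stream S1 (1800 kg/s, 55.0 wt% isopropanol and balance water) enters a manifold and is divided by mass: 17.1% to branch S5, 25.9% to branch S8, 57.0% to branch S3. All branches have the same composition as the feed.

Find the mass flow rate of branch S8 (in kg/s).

Branch S8 flow = 0.259×1800 = 466.2 kg/s.

466.2 kg/s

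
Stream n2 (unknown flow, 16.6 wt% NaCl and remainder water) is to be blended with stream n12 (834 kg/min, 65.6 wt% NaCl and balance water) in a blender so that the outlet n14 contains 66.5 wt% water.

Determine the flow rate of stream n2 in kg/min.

1584 kg/min

Let n2 be the unknown flow. Total out = 834 + n2.
water balance: 286.9 + 0.834·n2 = 0.665·(834 + n2)
(0.834 − 0.665)·n2 = 0.665×834 − 286.9 = 267.71
n2 = 267.71 / 0.169 = 1584.1 kg/min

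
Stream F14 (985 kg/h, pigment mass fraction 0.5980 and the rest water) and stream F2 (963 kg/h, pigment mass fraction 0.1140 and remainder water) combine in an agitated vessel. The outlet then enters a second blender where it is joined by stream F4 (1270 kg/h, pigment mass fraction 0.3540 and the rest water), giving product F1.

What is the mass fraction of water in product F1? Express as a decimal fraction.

0.6431

Overall, product flow = 3218 kg/h.
water in = 985×0.402 + 963×0.886 + 1270×0.646 = 2069.6 kg/h.
water fraction in F1 = 0.6431.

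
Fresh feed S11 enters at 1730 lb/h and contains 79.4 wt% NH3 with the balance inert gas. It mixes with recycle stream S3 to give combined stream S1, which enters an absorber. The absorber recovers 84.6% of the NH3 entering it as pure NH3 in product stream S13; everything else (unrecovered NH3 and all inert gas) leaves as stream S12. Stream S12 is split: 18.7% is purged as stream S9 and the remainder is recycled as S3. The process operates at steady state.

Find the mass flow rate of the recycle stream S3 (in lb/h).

inert gas enters only via S11 and leaves only via the purge: 1730×0.206 = 0.187×(inert gas in S12), and the absorber passes all inert gas, so inert gas in S1 = inert gas in S12 = 1905.8 lb/h.
NH3 in S1: m_A = 1730×0.794 + (1−0.187)·(1−0.846)·m_A, so m_A = 1373.6/0.8748 = 1570.2 lb/h.
S12 = (1−0.846)×1570.2 + 1905.8 = 2147.6 lb/h.
Recycle S3 = (1−0.187)×2147.6 = 1746 lb/h.

1746 lb/h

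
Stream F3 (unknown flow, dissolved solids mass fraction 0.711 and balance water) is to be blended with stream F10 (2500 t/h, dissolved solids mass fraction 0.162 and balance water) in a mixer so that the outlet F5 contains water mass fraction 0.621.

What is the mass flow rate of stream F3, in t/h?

1634 t/h

Let F3 be the unknown flow. Total out = 2500 + F3.
water balance: 2095 + 0.289·F3 = 0.621·(2500 + F3)
(0.289 − 0.621)·F3 = 0.621×2500 − 2095 = -542.5
F3 = -542.5 / -0.332 = 1634 t/h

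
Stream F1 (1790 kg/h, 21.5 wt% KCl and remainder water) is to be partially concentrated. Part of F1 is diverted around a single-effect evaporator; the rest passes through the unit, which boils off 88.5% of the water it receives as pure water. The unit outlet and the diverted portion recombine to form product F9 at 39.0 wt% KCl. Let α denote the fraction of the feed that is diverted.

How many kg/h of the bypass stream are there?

All 1790×0.215 = 384.85 kg/h of KCl reaches F9, so F9 = 384.85/0.390 = 986.79 kg/h and vapour = 803.21 kg/h.
The evaporator receives (1−α)·1790 of feed at 0.785 water and removes 0.885 of that water:
0.885×0.785×(1−α)×1790 = 803.21
(1−α) = 803.21/1243.6 = 0.6459;  α = 0.3541.
Bypass flow = 0.3541×1790 = 633.85 kg/h.

633.9 kg/h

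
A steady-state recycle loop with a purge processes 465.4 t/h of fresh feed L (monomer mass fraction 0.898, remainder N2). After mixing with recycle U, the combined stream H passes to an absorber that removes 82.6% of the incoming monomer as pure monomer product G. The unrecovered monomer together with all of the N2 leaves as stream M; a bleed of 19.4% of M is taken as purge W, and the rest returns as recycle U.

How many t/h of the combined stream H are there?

N2 enters only via L and leaves only via the purge: 465.4×0.102 = 0.194×(N2 in M), and the absorber passes all N2, so N2 in H = N2 in M = 244.69 t/h.
monomer in H: m_A = 465.4×0.898 + (1−0.194)·(1−0.826)·m_A, so m_A = 417.93/0.8598 = 486.1 t/h.
H = 486.1 + 244.69 = 730.8 t/h.

730.8 t/h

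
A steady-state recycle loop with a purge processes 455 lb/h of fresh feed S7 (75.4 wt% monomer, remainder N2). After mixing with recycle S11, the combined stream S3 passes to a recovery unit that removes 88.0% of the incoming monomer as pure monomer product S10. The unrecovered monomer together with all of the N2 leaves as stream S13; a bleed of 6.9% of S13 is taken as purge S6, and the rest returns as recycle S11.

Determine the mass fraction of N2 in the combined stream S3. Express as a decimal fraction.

0.808

N2 enters only via S7 and leaves only via the purge: 455×0.246 = 0.069×(N2 in S13), and the recovery unit passes all N2, so N2 in S3 = N2 in S13 = 1622.2 lb/h.
monomer in S3: m_A = 455×0.754 + (1−0.069)·(1−0.880)·m_A, so m_A = 343.07/0.8883 = 386.22 lb/h.
S3 = 386.22 + 1622.2 = 2008.4 lb/h.
N2 fraction in S3 = 1622.2/2008.4 = 0.808.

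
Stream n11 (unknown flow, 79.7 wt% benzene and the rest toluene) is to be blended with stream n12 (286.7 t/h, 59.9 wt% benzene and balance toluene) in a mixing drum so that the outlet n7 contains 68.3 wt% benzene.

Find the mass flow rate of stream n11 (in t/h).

Let n11 be the unknown flow. Total out = 286.7 + n11.
benzene balance: 171.73 + 0.797·n11 = 0.683·(286.7 + n11)
(0.797 − 0.683)·n11 = 0.683×286.7 − 171.73 = 24.083
n11 = 24.083 / 0.114 = 211.25 t/h

211.3 t/h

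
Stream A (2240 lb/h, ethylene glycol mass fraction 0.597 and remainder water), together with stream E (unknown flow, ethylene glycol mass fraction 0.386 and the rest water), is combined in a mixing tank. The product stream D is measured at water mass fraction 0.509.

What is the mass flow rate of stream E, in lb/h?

2261 lb/h

Let E be the unknown flow. Total out = 2240 + E.
water balance: 902.72 + 0.614·E = 0.509·(2240 + E)
(0.614 − 0.509)·E = 0.509×2240 − 902.72 = 237.44
E = 237.44 / 0.105 = 2261.3 lb/h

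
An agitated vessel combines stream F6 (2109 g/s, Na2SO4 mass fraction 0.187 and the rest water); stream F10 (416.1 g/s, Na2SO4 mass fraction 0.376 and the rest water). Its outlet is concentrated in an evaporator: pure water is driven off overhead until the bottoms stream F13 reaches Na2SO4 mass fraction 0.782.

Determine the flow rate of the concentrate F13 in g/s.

Na2SO4 entering = 2109×0.187 + 416.1×0.376 = 550.84 g/s.
All Na2SO4 reports to F13, so F13 = 550.84/0.782 = 704.39 g/s.

704.4 g/s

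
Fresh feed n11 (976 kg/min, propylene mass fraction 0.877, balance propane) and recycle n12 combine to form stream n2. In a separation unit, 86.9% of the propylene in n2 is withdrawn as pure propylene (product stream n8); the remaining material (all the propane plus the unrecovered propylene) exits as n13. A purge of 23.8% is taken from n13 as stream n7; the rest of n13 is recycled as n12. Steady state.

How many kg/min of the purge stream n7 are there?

propane enters only via n11 and leaves only via the purge: 976×0.123 = 0.238×(propane in n13), and the separation unit passes all propane, so propane in n2 = propane in n13 = 504.4 kg/min.
propylene in n2: m_A = 976×0.877 + (1−0.238)·(1−0.869)·m_A, so m_A = 855.95/0.9002 = 950.87 kg/min.
n13 = (1−0.869)×950.87 + 504.4 = 628.97 kg/min.
Purge n7 = 0.238×628.97 = 149.69 kg/min.

149.7 kg/min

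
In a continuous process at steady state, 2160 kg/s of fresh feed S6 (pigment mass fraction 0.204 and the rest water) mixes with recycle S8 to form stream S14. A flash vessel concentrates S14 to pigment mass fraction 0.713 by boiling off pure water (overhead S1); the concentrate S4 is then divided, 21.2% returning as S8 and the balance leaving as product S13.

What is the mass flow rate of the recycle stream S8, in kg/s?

166.3 kg/s

Overall pigment balance (none leaves overhead): pigment in fresh feed = pigment in product, i.e. 2160×0.204 = (1−0.212)·S4·0.713.
S4 = 440.64/(0.713×0.788) = 784.27 kg/s.
Recycle S8 = 0.212×784.27 = 166.27 kg/s.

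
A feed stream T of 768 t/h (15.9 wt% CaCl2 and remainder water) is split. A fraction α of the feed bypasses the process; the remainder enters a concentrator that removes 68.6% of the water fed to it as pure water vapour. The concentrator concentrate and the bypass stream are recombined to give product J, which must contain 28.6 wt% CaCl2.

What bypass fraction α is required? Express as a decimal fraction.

0.230

All 768×0.159 = 122.11 t/h of CaCl2 reaches J, so J = 122.11/0.286 = 426.97 t/h and vapour = 341.03 t/h.
The evaporator receives (1−α)·768 of feed at 0.841 water and removes 0.686 of that water:
0.686×0.841×(1−α)×768 = 341.03
(1−α) = 341.03/443.08 = 0.7697;  α = 0.2303.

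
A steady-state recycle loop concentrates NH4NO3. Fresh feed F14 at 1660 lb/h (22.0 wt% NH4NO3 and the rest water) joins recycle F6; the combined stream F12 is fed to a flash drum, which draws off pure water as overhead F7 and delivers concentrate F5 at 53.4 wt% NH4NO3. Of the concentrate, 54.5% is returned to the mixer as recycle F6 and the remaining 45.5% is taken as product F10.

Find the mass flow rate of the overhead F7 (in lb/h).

976.1 lb/h

Overall NH4NO3 balance (none leaves overhead): NH4NO3 in fresh feed = NH4NO3 in product, i.e. 1660×0.220 = (1−0.545)·F5·0.534.
F5 = 365.2/(0.534×0.455) = 1503.1 lb/h.
Recycle F6 = 0.545×1503.1 = 819.17 lb/h.
Combined feed F12 = 1660 + 819.17 = 2479.2 lb/h.
Overhead F7 = F12 − F5 = 2479.2 − 1503.1 = 976.1 lb/h.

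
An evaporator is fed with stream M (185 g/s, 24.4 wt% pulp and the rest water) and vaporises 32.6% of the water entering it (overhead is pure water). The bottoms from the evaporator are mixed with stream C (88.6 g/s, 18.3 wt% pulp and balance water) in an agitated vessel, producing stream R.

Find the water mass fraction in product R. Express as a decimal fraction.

0.7309

Vapour removed = 0.326×0.756×185 = 45.594 g/s; concentrate = 139.41 g/s.
water reaching the mixer = 94.266 (from concentrate) + 88.6×0.817 = 166.65 g/s.
Product flow = 139.41 + 88.6 = 228.01 g/s; water fraction = 0.7309.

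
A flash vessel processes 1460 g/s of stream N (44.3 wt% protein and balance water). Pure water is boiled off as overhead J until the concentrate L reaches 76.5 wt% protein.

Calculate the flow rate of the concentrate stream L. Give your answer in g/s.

protein is conserved: 1460×0.443 = 646.78 g/s all reports to the concentrate.
Concentrate = 646.78/(target fraction) = 845.46 g/s.

845.5 g/s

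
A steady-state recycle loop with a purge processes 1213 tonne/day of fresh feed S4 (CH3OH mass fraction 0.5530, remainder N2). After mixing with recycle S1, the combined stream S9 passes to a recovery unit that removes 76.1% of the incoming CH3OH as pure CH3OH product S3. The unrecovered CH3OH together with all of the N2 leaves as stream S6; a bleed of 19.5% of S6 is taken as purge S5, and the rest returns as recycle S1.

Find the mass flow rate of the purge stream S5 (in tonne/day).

580.9 tonne/day

N2 enters only via S4 and leaves only via the purge: 1213×0.447 = 0.195×(N2 in S6), and the recovery unit passes all N2, so N2 in S9 = N2 in S6 = 2780.6 tonne/day.
CH3OH in S9: m_A = 1213×0.553 + (1−0.195)·(1−0.761)·m_A, so m_A = 670.79/0.8076 = 830.59 tonne/day.
S6 = (1−0.761)×830.59 + 2780.6 = 2979.1 tonne/day.
Purge S5 = 0.195×2979.1 = 580.92 tonne/day.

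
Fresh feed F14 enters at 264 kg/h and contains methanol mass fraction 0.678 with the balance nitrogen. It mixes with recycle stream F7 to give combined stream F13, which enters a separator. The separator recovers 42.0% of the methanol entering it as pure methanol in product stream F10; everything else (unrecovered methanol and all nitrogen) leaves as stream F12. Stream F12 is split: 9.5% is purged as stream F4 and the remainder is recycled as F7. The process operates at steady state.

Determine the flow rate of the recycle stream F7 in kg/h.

1008 kg/h

nitrogen enters only via F14 and leaves only via the purge: 264×0.322 = 0.095×(nitrogen in F12), and the separator passes all nitrogen, so nitrogen in F13 = nitrogen in F12 = 894.82 kg/h.
methanol in F13: m_A = 264×0.678 + (1−0.095)·(1−0.420)·m_A, so m_A = 178.99/0.4751 = 376.75 kg/h.
F12 = (1−0.420)×376.75 + 894.82 = 1113.3 kg/h.
Recycle F7 = (1−0.095)×1113.3 = 1007.6 kg/h.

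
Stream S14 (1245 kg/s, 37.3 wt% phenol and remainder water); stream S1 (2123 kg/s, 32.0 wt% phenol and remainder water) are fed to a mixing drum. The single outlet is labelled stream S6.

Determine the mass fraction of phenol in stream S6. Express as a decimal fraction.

0.340

Total flow out = 1245 + 2123 = 3368 kg/s.
phenol in = 1245×0.373 + 2123×0.320 = 1143.7 kg/s.
phenol mass fraction in S6 = 1143.7/3368 = 0.340.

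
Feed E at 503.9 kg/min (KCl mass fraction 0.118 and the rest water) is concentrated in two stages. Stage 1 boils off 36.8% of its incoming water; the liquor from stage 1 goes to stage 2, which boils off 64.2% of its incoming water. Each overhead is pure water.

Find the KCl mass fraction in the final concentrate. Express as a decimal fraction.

water in feed = 503.9×0.882 = 444.44 kg/min.
After stage 1: water left = (1−0.368)×444.44 = 280.89; stream total = 340.35 kg/min.
After stage 2: water left = (1−0.642)×280.89 = 100.56; final concentrate = 160.02 kg/min.
KCl fraction = 59.46/160.02 = 0.372.

0.372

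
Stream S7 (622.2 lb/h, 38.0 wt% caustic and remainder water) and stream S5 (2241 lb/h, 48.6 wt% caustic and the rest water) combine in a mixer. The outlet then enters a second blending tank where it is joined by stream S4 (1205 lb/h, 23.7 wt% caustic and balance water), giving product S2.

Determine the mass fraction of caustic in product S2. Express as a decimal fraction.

Overall, product flow = 4068.2 lb/h.
caustic in = 622.2×0.380 + 2241×0.486 + 1205×0.237 = 1611.1 lb/h.
caustic fraction in S2 = 0.3960.

0.3960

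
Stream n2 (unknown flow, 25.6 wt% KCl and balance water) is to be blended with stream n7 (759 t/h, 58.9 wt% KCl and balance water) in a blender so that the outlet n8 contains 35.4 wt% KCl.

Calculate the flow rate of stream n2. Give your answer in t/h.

1820 t/h

Let n2 be the unknown flow. Total out = 759 + n2.
KCl balance: 447.05 + 0.256·n2 = 0.354·(759 + n2)
(0.256 − 0.354)·n2 = 0.354×759 − 447.05 = -178.37
n2 = -178.37 / -0.098 = 1820.1 t/h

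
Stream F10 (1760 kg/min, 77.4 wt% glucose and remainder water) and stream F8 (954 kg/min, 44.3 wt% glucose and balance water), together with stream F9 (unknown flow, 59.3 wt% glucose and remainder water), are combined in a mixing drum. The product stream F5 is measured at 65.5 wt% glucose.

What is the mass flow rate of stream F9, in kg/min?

Let F9 be the unknown flow. Total out = 2714 + F9.
glucose balance: 1784.9 + 0.593·F9 = 0.655·(2714 + F9)
(0.593 − 0.655)·F9 = 0.655×2714 − 1784.9 = -7.192
F9 = -7.192 / -0.062 = 116 kg/min

116 kg/min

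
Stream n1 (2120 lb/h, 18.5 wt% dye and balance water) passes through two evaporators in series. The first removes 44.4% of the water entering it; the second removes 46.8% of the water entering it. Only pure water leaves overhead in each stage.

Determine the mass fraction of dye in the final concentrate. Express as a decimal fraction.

water in feed = 2120×0.815 = 1727.8 lb/h.
After stage 1: water left = (1−0.444)×1727.8 = 960.66; stream total = 1352.9 lb/h.
After stage 2: water left = (1−0.468)×960.66 = 511.07; final concentrate = 903.27 lb/h.
dye fraction = 392.2/903.27 = 0.4342.

0.4342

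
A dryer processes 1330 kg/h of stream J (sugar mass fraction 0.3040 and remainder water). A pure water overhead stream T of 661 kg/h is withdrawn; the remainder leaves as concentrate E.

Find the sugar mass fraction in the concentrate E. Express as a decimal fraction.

0.6044

sugar is not removed: 1330×0.304 = 404.32 kg/h of sugar enters E.
Concentrate = 1330 − 661 = 669 kg/h.
Mass fraction = 404.32/669 = 0.6044.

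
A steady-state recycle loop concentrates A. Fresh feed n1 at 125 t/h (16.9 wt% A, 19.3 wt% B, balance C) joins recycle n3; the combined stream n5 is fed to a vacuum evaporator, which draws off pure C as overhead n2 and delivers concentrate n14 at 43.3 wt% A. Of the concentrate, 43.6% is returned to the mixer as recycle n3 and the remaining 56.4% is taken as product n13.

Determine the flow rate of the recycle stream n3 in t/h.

37.72 t/h

Overall A balance (none leaves overhead): A in fresh feed = A in product, i.e. 125×0.169 = (1−0.436)·n14·0.433.
n14 = 21.125/(0.433×0.564) = 86.503 t/h.
Recycle n3 = 0.436×86.503 = 37.715 t/h.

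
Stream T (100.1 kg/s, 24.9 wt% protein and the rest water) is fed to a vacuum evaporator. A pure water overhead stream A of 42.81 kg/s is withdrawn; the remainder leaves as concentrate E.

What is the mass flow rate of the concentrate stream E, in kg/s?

57.29 kg/s

Concentrate = 100.1 − 42.81 = 57.29 kg/s.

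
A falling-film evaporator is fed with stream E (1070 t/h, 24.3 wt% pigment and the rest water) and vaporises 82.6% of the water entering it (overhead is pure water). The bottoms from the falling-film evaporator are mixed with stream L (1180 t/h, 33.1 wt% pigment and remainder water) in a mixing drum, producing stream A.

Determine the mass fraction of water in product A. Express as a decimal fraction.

0.588

Vapour removed = 0.826×0.757×1070 = 669.05 t/h; concentrate = 400.95 t/h.
water reaching the mixer = 140.94 (from concentrate) + 1180×0.669 = 930.36 t/h.
Product flow = 400.95 + 1180 = 1580.9 t/h; water fraction = 0.588.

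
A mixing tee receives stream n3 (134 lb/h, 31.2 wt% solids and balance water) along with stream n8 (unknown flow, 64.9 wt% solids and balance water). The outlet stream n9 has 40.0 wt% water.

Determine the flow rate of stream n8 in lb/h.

Let n8 be the unknown flow. Total out = 134 + n8.
water balance: 92.192 + 0.351·n8 = 0.400·(134 + n8)
(0.351 − 0.400)·n8 = 0.400×134 − 92.192 = -38.592
n8 = -38.592 / -0.049 = 787.59 lb/h

787.6 lb/h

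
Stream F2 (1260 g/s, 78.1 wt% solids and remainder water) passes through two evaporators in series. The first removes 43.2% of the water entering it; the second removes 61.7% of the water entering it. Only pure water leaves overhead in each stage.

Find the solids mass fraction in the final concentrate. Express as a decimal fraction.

0.9425

water in feed = 1260×0.219 = 275.94 g/s.
After stage 1: water left = (1−0.432)×275.94 = 156.73; stream total = 1140.8 g/s.
After stage 2: water left = (1−0.617)×156.73 = 60.029; final concentrate = 1044.1 g/s.
solids fraction = 984.06/1044.1 = 0.9425.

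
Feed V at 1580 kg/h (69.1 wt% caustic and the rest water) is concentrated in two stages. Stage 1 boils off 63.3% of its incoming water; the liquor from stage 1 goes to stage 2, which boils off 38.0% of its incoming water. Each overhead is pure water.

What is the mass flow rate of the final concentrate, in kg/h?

water in feed = 1580×0.309 = 488.22 kg/h.
After stage 1: water left = (1−0.633)×488.22 = 179.18; stream total = 1271 kg/h.
After stage 2: water left = (1−0.380)×179.18 = 111.09; final concentrate = 1202.9 kg/h.

1203 kg/h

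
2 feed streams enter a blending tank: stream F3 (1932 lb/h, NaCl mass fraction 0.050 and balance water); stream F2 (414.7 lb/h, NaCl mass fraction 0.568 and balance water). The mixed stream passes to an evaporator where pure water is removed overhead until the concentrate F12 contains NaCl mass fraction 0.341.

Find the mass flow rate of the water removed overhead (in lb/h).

1373 lb/h

NaCl entering = 1932×0.050 + 414.7×0.568 = 332.15 lb/h.
All NaCl reports to F12, so F12 = 332.15/0.341 = 974.05 lb/h.
Total feed = 2346.7 lb/h; overhead = 2346.7 − 974.05 = 1372.7 lb/h.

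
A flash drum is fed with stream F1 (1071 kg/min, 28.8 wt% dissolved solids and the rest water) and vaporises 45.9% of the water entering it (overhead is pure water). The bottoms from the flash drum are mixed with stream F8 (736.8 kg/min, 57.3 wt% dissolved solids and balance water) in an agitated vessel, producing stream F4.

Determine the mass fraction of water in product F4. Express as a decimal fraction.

0.499

Vapour removed = 0.459×0.712×1071 = 350.01 kg/min; concentrate = 720.99 kg/min.
water reaching the mixer = 412.54 (from concentrate) + 736.8×0.427 = 727.15 kg/min.
Product flow = 720.99 + 736.8 = 1457.8 kg/min; water fraction = 0.499.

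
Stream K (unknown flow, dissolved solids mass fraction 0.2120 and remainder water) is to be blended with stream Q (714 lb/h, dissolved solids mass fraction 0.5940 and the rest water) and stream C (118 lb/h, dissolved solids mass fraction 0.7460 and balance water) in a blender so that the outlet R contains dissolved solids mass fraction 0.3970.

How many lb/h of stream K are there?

982.9 lb/h

Let K be the unknown flow. Total out = 832 + K.
dissolved solids balance: 512.14 + 0.212·K = 0.397·(832 + K)
(0.212 − 0.397)·K = 0.397×832 − 512.14 = -181.84
K = -181.84 / -0.185 = 982.92 lb/h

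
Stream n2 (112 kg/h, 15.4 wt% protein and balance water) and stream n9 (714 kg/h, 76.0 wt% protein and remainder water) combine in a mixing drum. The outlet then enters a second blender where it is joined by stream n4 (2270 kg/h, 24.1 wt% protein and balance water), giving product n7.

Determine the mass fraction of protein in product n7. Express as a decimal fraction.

Overall, product flow = 3096 kg/h.
protein in = 112×0.154 + 714×0.760 + 2270×0.241 = 1107 kg/h.
protein fraction in n7 = 0.358.

0.358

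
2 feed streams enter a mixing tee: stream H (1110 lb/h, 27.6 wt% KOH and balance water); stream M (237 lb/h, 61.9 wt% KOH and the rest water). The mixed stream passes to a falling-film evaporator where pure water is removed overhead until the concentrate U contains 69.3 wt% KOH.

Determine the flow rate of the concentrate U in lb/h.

KOH entering = 1110×0.276 + 237×0.619 = 453.06 lb/h.
All KOH reports to U, so U = 453.06/0.693 = 653.77 lb/h.

653.8 lb/h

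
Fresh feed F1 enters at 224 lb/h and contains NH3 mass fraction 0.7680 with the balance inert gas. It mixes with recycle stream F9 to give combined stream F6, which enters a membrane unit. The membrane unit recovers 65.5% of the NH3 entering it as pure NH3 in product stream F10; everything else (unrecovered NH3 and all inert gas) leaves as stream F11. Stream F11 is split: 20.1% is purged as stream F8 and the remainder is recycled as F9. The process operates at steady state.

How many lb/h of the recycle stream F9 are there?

inert gas enters only via F1 and leaves only via the purge: 224×0.232 = 0.201×(inert gas in F11), and the membrane unit passes all inert gas, so inert gas in F6 = inert gas in F11 = 258.55 lb/h.
NH3 in F6: m_A = 224×0.768 + (1−0.201)·(1−0.655)·m_A, so m_A = 172.03/0.7243 = 237.5 lb/h.
F11 = (1−0.655)×237.5 + 258.55 = 340.48 lb/h.
Recycle F9 = (1−0.201)×340.48 = 272.05 lb/h.

272 lb/h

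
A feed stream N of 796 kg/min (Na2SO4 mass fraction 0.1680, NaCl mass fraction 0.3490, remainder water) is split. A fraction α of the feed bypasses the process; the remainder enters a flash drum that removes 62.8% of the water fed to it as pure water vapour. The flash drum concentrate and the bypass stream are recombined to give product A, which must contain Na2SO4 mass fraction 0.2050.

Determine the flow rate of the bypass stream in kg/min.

All 796×0.168 = 133.73 kg/min of Na2SO4 reaches A, so A = 133.73/0.205 = 652.33 kg/min and vapour = 143.67 kg/min.
The evaporator receives (1−α)·796 of feed at 0.483 water and removes 0.628 of that water:
0.628×0.483×(1−α)×796 = 143.67
(1−α) = 143.67/241.45 = 0.5950;  α = 0.4050.
Bypass flow = 0.4050×796 = 322.35 kg/min.

322.4 kg/min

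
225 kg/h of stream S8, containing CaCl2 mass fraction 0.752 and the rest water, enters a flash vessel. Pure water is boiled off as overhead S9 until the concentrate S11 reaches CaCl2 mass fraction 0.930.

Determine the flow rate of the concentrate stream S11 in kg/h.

181.9 kg/h

CaCl2 is conserved: 225×0.752 = 169.2 kg/h all reports to the concentrate.
Concentrate = 169.2/(target fraction) = 181.94 kg/h.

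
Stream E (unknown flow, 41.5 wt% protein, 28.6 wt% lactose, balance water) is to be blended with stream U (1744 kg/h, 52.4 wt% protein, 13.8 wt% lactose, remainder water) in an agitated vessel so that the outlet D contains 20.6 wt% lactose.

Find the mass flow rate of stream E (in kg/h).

1482 kg/h

Let E be the unknown flow. Total out = 1744 + E.
lactose balance: 240.67 + 0.286·E = 0.206·(1744 + E)
(0.286 − 0.206)·E = 0.206×1744 − 240.67 = 118.59
E = 118.59 / 0.080 = 1482.4 kg/h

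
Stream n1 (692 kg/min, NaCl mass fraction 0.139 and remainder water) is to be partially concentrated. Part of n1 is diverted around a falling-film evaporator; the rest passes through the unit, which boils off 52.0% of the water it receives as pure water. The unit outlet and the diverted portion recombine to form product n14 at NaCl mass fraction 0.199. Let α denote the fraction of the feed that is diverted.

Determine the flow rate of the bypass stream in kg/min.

226 kg/min

All 692×0.139 = 96.188 kg/min of NaCl reaches n14, so n14 = 96.188/0.199 = 483.36 kg/min and vapour = 208.64 kg/min.
The evaporator receives (1−α)·692 of feed at 0.861 water and removes 0.520 of that water:
0.520×0.861×(1−α)×692 = 208.64
(1−α) = 208.64/309.82 = 0.6734;  α = 0.3266.
Bypass flow = 0.3266×692 = 225.99 kg/min.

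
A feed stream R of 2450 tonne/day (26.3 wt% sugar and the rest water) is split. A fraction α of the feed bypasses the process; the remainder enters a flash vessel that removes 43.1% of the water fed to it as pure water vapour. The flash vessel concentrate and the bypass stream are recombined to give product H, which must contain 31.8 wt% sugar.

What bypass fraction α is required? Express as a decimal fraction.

All 2450×0.263 = 644.35 tonne/day of sugar reaches H, so H = 644.35/0.318 = 2026.3 tonne/day and vapour = 423.74 tonne/day.
The evaporator receives (1−α)·2450 of feed at 0.737 water and removes 0.431 of that water:
0.431×0.737×(1−α)×2450 = 423.74
(1−α) = 423.74/778.24 = 0.5445;  α = 0.4555.

0.456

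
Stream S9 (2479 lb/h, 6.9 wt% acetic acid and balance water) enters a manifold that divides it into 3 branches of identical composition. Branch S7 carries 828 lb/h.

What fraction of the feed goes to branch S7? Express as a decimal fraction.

0.334

Fraction to S7 = 828/2479 = 0.3340.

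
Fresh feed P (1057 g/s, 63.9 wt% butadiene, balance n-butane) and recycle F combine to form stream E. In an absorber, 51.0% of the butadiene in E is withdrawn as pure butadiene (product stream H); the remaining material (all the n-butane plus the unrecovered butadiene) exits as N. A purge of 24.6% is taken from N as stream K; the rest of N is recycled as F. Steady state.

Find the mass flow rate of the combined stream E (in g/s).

n-butane enters only via P and leaves only via the purge: 1057×0.361 = 0.246×(n-butane in N), and the absorber passes all n-butane, so n-butane in E = n-butane in N = 1551.1 g/s.
butadiene in E: m_A = 1057×0.639 + (1−0.246)·(1−0.510)·m_A, so m_A = 675.42/0.6305 = 1071.2 g/s.
E = 1071.2 + 1551.1 = 2622.3 g/s.

2622 g/s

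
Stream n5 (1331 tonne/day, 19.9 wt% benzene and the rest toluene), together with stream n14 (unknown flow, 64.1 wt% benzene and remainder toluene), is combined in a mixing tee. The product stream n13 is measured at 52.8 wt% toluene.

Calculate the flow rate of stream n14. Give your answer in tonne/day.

Let n14 be the unknown flow. Total out = 1331 + n14.
toluene balance: 1066.1 + 0.359·n14 = 0.528·(1331 + n14)
(0.359 − 0.528)·n14 = 0.528×1331 − 1066.1 = -363.36
n14 = -363.36 / -0.169 = 2150.1 tonne/day

2150 tonne/day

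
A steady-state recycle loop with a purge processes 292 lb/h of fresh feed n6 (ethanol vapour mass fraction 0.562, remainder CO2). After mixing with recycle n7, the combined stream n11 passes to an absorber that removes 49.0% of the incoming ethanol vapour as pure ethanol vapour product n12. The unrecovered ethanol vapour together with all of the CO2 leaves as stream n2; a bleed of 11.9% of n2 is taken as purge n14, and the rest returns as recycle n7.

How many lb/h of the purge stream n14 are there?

146 lb/h

CO2 enters only via n6 and leaves only via the purge: 292×0.438 = 0.119×(CO2 in n2), and the absorber passes all CO2, so CO2 in n11 = CO2 in n2 = 1074.8 lb/h.
ethanol vapour in n11: m_A = 292×0.562 + (1−0.119)·(1−0.490)·m_A, so m_A = 164.1/0.5507 = 298 lb/h.
n2 = (1−0.490)×298 + 1074.8 = 1226.7 lb/h.
Purge n14 = 0.119×1226.7 = 145.98 lb/h.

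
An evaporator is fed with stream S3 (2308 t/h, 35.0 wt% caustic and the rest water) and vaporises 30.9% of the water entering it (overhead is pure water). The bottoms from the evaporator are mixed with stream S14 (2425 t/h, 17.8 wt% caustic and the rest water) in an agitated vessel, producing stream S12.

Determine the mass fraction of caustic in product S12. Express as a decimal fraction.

Vapour removed = 0.309×0.650×2308 = 463.56 t/h; concentrate = 1844.4 t/h.
caustic reaching the mixer = 807.8 (from concentrate) + 2425×0.178 = 1239.4 t/h.
Product flow = 1844.4 + 2425 = 4269.4 t/h; caustic fraction = 0.290.

0.290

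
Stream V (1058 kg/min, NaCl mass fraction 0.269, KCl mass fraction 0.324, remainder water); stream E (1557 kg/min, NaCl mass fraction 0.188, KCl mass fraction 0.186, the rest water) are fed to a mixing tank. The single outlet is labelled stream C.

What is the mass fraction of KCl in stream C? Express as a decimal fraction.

Total flow out = 1058 + 1557 = 2615 kg/min.
KCl in = 1058×0.324 + 1557×0.186 = 632.39 kg/min.
KCl mass fraction in C = 632.39/2615 = 0.242.

0.242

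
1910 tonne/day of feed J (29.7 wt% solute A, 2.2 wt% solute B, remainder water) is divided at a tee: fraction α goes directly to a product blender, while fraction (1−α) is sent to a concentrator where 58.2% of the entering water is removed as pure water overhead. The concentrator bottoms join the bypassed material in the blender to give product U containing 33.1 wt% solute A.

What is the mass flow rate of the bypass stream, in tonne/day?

1415 tonne/day

All 1910×0.297 = 567.27 tonne/day of solute A reaches U, so U = 567.27/0.331 = 1713.8 tonne/day and vapour = 196.19 tonne/day.
The evaporator receives (1−α)·1910 of feed at 0.681 water and removes 0.582 of that water:
0.582×0.681×(1−α)×1910 = 196.19
(1−α) = 196.19/757.01 = 0.2592;  α = 0.7408.
Bypass flow = 0.7408×1910 = 1415 tonne/day.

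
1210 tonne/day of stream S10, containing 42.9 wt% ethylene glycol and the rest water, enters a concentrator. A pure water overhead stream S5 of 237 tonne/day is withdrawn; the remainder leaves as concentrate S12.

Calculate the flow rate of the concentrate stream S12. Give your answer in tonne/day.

Concentrate = 1210 − 237 = 973 tonne/day.

973 tonne/day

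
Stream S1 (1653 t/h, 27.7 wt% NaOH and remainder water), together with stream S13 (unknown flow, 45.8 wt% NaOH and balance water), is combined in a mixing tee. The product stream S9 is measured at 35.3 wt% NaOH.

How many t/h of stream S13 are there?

Let S13 be the unknown flow. Total out = 1653 + S13.
NaOH balance: 457.88 + 0.458·S13 = 0.353·(1653 + S13)
(0.458 − 0.353)·S13 = 0.353×1653 − 457.88 = 125.63
S13 = 125.63 / 0.105 = 1196.5 t/h

1196 t/h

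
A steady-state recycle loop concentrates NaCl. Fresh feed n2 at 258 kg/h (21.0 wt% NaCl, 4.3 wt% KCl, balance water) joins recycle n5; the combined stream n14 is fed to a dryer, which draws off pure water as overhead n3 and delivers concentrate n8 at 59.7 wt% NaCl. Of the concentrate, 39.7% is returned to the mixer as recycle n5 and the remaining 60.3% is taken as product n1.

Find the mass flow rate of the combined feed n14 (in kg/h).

317.7 kg/h

Overall NaCl balance (none leaves overhead): NaCl in fresh feed = NaCl in product, i.e. 258×0.210 = (1−0.397)·n8·0.597.
n8 = 54.18/(0.597×0.603) = 150.5 kg/h.
Recycle n5 = 0.397×150.5 = 59.75 kg/h.
Combined feed n14 = 258 + 59.75 = 317.75 kg/h.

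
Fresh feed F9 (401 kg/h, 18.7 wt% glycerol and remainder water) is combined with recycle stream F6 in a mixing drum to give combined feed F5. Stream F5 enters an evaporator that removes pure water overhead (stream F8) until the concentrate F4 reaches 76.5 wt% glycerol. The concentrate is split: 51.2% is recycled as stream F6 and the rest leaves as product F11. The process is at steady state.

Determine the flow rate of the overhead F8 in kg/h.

Overall glycerol balance (none leaves overhead): glycerol in fresh feed = glycerol in product, i.e. 401×0.187 = (1−0.512)·F4·0.765.
F4 = 74.987/(0.765×0.488) = 200.87 kg/h.
Recycle F6 = 0.512×200.87 = 102.84 kg/h.
Combined feed F5 = 401 + 102.84 = 503.84 kg/h.
Overhead F8 = F5 − F4 = 503.84 − 200.87 = 302.98 kg/h.

303 kg/h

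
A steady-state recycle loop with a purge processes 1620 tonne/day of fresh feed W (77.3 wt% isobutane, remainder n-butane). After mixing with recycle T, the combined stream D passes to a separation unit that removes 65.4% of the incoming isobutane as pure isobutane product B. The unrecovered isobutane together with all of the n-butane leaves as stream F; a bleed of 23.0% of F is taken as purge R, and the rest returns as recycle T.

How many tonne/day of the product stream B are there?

isobutane in D: m_A = 1620×0.773 + (1−0.230)·(1−0.654)·m_A, so m_A = 1252.3/0.7336 = 1707.1 tonne/day.
Product B = 0.654×1707.1 = 1116.4 tonne/day.

1116 tonne/day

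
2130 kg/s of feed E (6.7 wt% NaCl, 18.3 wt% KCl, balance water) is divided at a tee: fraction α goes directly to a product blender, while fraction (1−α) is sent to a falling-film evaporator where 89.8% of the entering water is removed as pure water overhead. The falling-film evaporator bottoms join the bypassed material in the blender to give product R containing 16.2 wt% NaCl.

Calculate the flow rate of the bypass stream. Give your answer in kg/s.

275.4 kg/s

All 2130×0.067 = 142.71 kg/s of NaCl reaches R, so R = 142.71/0.162 = 880.93 kg/s and vapour = 1249.1 kg/s.
The evaporator receives (1−α)·2130 of feed at 0.750 water and removes 0.898 of that water:
0.898×0.750×(1−α)×2130 = 1249.1
(1−α) = 1249.1/1434.6 = 0.8707;  α = 0.1293.
Bypass flow = 0.1293×2130 = 275.4 kg/s.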